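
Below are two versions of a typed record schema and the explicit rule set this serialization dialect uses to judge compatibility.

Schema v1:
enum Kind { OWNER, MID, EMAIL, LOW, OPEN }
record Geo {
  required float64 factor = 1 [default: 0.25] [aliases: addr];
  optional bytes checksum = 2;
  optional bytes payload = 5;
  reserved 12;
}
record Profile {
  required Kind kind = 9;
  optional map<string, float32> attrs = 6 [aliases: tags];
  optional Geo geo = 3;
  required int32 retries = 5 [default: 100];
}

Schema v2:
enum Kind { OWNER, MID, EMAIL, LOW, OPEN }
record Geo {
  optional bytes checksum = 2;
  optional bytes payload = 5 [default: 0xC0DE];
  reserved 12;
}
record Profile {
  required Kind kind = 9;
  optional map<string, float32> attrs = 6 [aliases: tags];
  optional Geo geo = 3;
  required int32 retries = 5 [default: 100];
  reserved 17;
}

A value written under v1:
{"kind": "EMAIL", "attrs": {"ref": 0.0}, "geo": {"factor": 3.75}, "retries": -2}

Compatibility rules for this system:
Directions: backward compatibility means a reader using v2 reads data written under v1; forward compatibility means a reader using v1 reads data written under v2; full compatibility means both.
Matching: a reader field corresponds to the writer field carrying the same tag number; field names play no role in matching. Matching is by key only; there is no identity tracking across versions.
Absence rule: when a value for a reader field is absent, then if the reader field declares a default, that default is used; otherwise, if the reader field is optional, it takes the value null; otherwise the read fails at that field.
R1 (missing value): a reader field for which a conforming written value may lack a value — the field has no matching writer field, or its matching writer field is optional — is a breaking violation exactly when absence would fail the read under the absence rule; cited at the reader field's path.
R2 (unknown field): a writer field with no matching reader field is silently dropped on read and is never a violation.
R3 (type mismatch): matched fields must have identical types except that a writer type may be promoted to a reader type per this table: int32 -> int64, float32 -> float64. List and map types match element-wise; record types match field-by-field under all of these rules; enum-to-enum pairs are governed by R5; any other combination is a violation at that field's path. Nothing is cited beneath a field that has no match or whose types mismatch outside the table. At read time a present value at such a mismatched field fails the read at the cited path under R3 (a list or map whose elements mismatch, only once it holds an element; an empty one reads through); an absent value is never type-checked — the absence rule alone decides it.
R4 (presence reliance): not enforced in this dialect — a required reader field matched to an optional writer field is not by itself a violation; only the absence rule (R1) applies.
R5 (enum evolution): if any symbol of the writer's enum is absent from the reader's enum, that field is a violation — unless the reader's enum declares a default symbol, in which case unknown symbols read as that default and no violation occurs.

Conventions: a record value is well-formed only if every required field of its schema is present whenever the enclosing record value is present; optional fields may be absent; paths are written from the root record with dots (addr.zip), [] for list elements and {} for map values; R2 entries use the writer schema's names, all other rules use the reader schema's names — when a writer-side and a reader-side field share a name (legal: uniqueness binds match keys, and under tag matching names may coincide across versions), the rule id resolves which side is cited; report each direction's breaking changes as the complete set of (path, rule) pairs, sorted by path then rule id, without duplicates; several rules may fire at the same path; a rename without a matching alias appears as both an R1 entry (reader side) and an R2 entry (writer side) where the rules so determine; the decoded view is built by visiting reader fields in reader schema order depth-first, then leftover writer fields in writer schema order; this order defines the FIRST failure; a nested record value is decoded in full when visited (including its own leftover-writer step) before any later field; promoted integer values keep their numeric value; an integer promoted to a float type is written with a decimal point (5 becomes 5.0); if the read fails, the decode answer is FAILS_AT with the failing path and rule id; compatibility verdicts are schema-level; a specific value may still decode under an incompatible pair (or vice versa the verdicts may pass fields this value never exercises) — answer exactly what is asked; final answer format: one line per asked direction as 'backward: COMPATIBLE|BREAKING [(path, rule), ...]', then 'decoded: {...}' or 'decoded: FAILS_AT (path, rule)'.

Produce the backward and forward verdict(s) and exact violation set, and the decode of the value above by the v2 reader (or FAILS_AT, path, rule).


backward: COMPATIBLE []; forward: COMPATIBLE []; decoded: {"kind": "EMAIL", "attrs": {"ref": 0.0}, "geo": {"checksum": null, "payload": 0xC0DE}, "retries": -2}

each type pair in Profile: writer, then reader
backward analysis of Profile with v2 as reader and v1 as writer:
  Kind -> Kind, writer required: kind aligns to kind
  map<string, float32> -> map<string, float32>, writer optional: attrs aligns to attrs
  Geo -> Geo, writer optional: geo aligns to geo
  int32 -> int32, writer required: retries aligns to retries
  bytes -> bytes, writer optional: geo.checksum aligns to geo.checksum
  bytes -> bytes, writer optional: geo.payload aligns to geo.payload
  writer field geo.factor has no reader counterpart
  => backward verdict for Profile: COMPATIBLE, no violations
forward analysis of Profile with v1 as reader and v2 as writer:
  Kind -> Kind, writer required: kind aligns to kind
  map<string, float32> -> map<string, float32>, writer optional: attrs aligns to attrs
  Geo -> Geo, writer optional: geo aligns to geo
  int32 -> int32, writer required: retries aligns to retries
  geo.factor: no writer match
  bytes -> bytes, writer optional: geo.checksum aligns to geo.checksum
  bytes -> bytes, writer optional: geo.payload aligns to geo.payload
  => forward verdict for Profile: COMPATIBLE, no violations
decode (reader v2):
  kind := "EMAIL"
  attrs := {"ref": 0.0}
  geo.checksum := null (absent, optional -> null)
  geo.payload := 0xC0DE (absent -> default)
  writer geo.factor: unknown -> dropped
  retries := -2
  => decoded: {"kind": "EMAIL", "attrs": {"ref": 0.0}, "geo": {"checksum": null, "payload": 0xC0DE}, "retries": -2}


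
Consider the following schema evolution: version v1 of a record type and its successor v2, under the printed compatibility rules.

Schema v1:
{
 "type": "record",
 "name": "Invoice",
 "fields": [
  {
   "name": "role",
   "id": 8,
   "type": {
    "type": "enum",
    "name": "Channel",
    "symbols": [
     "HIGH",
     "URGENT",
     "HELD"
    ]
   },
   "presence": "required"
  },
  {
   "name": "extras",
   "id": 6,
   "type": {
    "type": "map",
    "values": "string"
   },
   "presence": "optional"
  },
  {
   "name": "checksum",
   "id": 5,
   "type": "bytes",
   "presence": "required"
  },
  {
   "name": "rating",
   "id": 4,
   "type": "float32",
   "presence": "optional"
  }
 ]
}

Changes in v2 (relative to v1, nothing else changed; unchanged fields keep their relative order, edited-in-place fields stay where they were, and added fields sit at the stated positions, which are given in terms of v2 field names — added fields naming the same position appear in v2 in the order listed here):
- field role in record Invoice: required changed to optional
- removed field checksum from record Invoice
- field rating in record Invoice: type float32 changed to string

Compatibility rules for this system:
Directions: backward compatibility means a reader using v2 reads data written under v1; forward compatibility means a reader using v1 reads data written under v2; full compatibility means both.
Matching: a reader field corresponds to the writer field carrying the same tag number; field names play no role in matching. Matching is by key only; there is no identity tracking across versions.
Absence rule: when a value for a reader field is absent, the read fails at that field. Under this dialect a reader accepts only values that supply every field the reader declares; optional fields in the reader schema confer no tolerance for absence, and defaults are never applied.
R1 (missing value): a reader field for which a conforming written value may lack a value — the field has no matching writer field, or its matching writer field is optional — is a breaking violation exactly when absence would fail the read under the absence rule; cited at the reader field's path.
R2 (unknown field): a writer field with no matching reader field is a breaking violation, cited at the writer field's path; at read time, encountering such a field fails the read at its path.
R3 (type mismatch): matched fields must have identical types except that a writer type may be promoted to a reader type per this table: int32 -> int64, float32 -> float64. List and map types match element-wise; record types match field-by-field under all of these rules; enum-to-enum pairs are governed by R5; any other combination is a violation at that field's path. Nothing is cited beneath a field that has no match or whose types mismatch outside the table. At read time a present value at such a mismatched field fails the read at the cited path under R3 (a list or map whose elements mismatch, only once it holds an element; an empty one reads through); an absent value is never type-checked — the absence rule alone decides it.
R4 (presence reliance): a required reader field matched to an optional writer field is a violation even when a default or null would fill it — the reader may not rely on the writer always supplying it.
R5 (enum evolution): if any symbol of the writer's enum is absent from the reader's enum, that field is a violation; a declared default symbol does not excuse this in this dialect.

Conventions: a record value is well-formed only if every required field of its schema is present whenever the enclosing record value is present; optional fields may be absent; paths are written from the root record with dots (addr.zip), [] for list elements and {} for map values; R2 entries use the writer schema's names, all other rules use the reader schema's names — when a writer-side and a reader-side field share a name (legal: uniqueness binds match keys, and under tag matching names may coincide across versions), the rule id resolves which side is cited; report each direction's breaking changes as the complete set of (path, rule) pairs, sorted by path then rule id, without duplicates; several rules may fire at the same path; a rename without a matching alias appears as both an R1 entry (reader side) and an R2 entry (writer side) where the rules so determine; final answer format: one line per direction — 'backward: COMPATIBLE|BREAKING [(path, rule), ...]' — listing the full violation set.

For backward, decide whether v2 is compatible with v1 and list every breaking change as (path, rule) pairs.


the writer's type comes first in each Invoice pair
checking backward for Invoice: reader v2 against writer v1:
  role: Channel -> Channel, writer required; from role
  extras: map<string, string> -> map<string, string>, writer optional; from extras
  rating: float32 -> string, writer optional; from rating
  writer field checksum has no reader counterpart
  rule R2 violated at checksum
  rule R1 violated at extras
  rule R1 violated at rating
  rule R3 violated at rating
  => backward: BREAKING (4)
the rest of the Invoice diff is inert for this question:
  field role in record Invoice: required changed to optional -> fires only in the forward direction of Invoice, which is not asked here

backward: BREAKING [(checksum, R2), (extras, R1), (rating, R1), (rating, R3)]


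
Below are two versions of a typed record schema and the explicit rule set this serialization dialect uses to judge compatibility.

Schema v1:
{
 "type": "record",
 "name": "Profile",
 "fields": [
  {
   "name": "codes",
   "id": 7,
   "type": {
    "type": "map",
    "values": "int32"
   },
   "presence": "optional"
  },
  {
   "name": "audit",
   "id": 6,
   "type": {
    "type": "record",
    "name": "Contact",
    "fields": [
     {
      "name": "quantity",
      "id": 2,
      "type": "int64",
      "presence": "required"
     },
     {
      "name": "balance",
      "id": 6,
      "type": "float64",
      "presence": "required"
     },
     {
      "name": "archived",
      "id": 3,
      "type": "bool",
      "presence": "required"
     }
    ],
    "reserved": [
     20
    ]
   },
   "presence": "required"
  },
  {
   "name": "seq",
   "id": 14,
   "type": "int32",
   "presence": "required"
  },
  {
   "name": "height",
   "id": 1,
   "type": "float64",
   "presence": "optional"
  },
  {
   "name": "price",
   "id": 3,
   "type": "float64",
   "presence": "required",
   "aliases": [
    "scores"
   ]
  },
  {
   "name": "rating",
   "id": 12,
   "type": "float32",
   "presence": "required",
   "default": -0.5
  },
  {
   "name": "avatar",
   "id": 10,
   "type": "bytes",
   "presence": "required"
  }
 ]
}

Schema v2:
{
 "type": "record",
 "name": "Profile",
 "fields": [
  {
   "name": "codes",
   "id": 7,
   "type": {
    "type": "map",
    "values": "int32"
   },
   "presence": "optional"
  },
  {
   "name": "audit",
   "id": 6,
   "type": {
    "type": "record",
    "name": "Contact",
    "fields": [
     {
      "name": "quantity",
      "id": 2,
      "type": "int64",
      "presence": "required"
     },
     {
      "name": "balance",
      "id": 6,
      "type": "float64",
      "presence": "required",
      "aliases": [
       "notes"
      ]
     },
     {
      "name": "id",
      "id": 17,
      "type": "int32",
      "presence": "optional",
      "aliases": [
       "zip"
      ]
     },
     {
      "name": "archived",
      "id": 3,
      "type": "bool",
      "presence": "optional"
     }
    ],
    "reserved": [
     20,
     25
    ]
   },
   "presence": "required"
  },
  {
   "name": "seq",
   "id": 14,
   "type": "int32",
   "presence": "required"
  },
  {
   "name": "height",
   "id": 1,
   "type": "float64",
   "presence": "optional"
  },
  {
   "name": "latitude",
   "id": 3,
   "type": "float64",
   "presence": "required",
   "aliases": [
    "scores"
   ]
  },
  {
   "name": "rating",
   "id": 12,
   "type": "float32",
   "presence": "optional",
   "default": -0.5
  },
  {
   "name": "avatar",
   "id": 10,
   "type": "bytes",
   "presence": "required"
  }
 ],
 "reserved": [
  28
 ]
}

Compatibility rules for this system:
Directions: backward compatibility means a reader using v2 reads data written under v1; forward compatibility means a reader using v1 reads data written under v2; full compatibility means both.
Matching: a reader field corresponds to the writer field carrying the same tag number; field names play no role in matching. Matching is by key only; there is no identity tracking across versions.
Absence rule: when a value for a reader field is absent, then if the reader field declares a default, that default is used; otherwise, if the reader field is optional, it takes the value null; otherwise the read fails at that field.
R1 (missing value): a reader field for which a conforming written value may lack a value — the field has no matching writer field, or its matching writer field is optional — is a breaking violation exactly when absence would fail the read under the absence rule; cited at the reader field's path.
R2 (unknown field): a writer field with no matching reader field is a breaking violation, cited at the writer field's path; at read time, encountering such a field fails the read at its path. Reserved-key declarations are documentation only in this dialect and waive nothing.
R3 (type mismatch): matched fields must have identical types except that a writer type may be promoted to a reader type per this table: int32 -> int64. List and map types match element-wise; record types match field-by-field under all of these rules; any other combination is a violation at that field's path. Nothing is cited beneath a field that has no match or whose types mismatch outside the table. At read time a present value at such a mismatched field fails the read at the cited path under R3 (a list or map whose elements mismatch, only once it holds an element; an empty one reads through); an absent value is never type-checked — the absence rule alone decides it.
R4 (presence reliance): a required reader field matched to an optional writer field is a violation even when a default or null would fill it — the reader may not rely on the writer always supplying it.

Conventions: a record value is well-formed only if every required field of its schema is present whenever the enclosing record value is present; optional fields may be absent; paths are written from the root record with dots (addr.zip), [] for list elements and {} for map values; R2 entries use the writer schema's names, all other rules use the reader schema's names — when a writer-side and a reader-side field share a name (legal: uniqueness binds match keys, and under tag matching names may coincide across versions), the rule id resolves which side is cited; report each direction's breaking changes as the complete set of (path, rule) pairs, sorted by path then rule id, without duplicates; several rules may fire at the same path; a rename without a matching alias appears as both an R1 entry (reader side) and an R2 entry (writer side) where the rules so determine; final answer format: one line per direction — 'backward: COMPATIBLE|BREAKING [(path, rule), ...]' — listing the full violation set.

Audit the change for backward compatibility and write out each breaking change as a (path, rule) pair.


the writer's type comes first in each Profile pair
backward on Profile — v2 reading data written by v1:
  writer optional, map<string, int32> -> map<string, int32>: reader codes maps from writer codes
  writer required, Contact -> Contact: reader audit maps from writer audit
  writer required, int32 -> int32: reader seq maps from writer seq
  writer optional, float64 -> float64: reader height maps from writer height
  writer required, float64 -> float64: reader latitude maps from writer price
  writer required, float32 -> float32: reader rating maps from writer rating
  writer required, bytes -> bytes: reader avatar maps from writer avatar
  writer required, int64 -> int64: reader audit.quantity maps from writer audit.quantity
  writer required, float64 -> float64: reader audit.balance maps from writer audit.balance
  audit.id: no writer-side match
  writer required, bool -> bool: reader audit.archived maps from writer audit.archived
  => no violations; backward on Profile: COMPATIBLE
checking off the Profile differences that do not matter here:
  field rating in record Profile: required changed to optional -> matters only for Profile's forward compatibility — outside the asked direction
  added field id to record Contact: optional int32, tag 17 (in v2 it sits immediately before archived) -> matters only for Profile's forward compatibility — outside the asked direction
  renamed field price to latitude in record Profile -> no rule fires on it in Profile's dialect; the asked verdict holds
  field archived in record Contact: required changed to optional -> matters only for Profile's forward compatibility — outside the asked direction

backward: COMPATIBLE []


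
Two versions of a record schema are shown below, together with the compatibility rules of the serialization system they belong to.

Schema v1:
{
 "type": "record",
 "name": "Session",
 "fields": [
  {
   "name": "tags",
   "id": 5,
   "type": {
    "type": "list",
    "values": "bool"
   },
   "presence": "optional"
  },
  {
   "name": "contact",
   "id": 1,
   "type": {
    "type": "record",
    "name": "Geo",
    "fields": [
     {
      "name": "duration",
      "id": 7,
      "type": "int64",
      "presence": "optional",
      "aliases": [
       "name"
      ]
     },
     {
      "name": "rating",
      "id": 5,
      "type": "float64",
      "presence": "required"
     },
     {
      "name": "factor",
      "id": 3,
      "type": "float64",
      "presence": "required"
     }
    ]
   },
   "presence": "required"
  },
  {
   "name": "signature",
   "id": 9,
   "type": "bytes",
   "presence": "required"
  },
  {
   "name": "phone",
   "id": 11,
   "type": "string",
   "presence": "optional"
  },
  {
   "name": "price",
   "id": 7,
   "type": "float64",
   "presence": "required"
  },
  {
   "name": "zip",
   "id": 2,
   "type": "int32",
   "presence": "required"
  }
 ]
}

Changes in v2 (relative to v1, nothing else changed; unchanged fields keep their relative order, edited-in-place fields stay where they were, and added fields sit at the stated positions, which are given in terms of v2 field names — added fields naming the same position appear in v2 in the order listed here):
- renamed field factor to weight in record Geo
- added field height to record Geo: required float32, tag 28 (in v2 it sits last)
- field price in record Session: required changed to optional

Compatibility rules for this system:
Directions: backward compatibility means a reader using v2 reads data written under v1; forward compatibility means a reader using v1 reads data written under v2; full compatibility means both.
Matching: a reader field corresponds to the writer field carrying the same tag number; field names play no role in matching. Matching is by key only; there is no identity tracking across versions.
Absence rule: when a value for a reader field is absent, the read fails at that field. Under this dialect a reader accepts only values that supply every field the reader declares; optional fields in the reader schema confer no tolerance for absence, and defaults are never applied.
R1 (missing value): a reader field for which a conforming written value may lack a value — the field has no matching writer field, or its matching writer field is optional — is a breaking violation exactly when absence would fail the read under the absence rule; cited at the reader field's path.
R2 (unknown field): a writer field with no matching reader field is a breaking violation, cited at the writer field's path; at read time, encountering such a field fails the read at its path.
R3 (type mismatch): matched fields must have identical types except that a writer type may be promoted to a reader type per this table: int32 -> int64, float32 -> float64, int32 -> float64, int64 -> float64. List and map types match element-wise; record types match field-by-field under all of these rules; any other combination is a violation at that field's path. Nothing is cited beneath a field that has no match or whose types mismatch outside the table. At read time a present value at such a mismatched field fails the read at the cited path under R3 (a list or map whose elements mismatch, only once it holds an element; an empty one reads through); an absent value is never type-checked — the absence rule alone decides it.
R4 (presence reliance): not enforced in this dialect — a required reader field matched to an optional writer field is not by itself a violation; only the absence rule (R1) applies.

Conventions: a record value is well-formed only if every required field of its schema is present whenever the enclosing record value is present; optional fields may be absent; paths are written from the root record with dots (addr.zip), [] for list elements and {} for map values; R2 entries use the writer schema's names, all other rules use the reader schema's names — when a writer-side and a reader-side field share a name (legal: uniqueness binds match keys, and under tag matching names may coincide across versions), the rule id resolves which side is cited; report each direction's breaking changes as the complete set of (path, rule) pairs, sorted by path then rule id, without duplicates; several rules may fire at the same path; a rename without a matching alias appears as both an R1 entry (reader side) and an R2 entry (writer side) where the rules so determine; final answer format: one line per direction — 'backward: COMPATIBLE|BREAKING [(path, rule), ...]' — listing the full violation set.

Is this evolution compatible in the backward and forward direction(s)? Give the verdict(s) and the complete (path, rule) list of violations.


backward: BREAKING [(contact.duration, R1), (contact.height, R1), (phone, R1), (tags, R1)]; forward: BREAKING [(contact.duration, R1), (contact.height, R2), (phone, R1), (price, R1), (tags, R1)]

each type pair in Session: writer, then reader
backward analysis of Session with v2 as reader and v1 as writer:
  tags <- tags (list<bool> -> list<bool>, writer optional)
  contact <- contact (Geo -> Geo, writer required)
  signature <- signature (bytes -> bytes, writer required)
  phone <- phone (string -> string, writer optional)
  price <- price (float64 -> float64, writer required)
  zip <- zip (int32 -> int32, writer required)
  contact.duration <- contact.duration (int64 -> int64, writer optional)
  contact.rating <- contact.rating (float64 -> float64, writer required)
  contact.weight <- contact.factor (float64 -> float64, writer required)
  contact.height has no writer counterpart
  R1 fires at contact.duration
  R1 fires at contact.height
  R1 fires at phone
  R1 fires at tags
  => 4 violation(s): backward is BREAKING for Session
forward analysis of Session with v1 as reader and v2 as writer:
  tags <- tags (list<bool> -> list<bool>, writer optional)
  contact <- contact (Geo -> Geo, writer required)
  signature <- signature (bytes -> bytes, writer required)
  phone <- phone (string -> string, writer optional)
  price <- price (float64 -> float64, writer optional)
  zip <- zip (int32 -> int32, writer required)
  contact.duration <- contact.duration (int64 -> int64, writer optional)
  contact.rating <- contact.rating (float64 -> float64, writer required)
  contact.factor <- contact.weight (float64 -> float64, writer required)
  writer contact.height: unknown to reader
  R1 fires at contact.duration
  R2 fires at contact.height
  R1 fires at phone
  R1 fires at price
  R1 fires at tags
  => 5 violation(s): forward is BREAKING for Session


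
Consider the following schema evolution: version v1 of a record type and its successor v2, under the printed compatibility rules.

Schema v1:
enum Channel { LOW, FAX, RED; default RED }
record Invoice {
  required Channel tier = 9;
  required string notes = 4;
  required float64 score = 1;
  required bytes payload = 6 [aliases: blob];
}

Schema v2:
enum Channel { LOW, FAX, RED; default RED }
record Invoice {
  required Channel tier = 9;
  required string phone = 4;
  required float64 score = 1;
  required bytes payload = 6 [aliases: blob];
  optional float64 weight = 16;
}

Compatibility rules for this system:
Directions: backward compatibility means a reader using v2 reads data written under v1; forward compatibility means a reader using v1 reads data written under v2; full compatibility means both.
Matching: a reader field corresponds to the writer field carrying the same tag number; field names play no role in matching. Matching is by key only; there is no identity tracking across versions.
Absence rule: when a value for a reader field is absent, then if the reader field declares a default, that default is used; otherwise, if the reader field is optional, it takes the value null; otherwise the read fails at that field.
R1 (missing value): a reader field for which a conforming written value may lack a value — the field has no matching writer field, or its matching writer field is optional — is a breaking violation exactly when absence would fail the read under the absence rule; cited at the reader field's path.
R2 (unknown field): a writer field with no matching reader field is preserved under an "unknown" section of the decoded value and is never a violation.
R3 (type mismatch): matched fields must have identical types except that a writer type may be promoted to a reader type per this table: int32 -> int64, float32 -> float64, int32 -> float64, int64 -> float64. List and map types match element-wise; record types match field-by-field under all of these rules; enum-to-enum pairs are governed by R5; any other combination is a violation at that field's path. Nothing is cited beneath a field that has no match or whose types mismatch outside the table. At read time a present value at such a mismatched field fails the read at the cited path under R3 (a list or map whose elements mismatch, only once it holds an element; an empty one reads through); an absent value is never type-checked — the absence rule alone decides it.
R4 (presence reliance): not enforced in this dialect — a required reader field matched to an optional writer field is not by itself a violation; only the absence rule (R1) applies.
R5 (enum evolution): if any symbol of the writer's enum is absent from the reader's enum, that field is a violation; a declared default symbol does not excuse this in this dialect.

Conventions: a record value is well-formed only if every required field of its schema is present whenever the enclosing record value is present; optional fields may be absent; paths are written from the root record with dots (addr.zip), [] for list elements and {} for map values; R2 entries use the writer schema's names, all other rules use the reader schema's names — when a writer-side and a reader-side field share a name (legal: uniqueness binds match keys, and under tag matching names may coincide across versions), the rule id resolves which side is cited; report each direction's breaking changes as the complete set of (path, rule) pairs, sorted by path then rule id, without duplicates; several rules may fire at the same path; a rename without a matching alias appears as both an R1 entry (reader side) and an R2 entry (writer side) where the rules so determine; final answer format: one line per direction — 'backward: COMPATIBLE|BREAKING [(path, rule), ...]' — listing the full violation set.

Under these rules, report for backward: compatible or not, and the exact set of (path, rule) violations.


backward: COMPATIBLE []

each type pair in Invoice: writer, then reader
backward pass over Invoice, reader schema v2, writer schema v1:
  writer required, Channel -> Channel: reader tier maps from writer tier
  writer required, string -> string: reader phone maps from writer notes
  writer required, float64 -> float64: reader score maps from writer score
  writer required, bytes -> bytes: reader payload maps from writer payload
  weight: no writer-side match
  => no violations; backward on Invoice: COMPATIBLE
the rest of the Invoice diff is inert for this question:
  renamed field notes to phone in record Invoice -> fires no rule on Invoice, leaving the asked answer as it is
  added field weight to record Invoice: optional float64, tag 16 (in v2 it sits last) -> fires no rule on Invoice, leaving the asked answer as it is


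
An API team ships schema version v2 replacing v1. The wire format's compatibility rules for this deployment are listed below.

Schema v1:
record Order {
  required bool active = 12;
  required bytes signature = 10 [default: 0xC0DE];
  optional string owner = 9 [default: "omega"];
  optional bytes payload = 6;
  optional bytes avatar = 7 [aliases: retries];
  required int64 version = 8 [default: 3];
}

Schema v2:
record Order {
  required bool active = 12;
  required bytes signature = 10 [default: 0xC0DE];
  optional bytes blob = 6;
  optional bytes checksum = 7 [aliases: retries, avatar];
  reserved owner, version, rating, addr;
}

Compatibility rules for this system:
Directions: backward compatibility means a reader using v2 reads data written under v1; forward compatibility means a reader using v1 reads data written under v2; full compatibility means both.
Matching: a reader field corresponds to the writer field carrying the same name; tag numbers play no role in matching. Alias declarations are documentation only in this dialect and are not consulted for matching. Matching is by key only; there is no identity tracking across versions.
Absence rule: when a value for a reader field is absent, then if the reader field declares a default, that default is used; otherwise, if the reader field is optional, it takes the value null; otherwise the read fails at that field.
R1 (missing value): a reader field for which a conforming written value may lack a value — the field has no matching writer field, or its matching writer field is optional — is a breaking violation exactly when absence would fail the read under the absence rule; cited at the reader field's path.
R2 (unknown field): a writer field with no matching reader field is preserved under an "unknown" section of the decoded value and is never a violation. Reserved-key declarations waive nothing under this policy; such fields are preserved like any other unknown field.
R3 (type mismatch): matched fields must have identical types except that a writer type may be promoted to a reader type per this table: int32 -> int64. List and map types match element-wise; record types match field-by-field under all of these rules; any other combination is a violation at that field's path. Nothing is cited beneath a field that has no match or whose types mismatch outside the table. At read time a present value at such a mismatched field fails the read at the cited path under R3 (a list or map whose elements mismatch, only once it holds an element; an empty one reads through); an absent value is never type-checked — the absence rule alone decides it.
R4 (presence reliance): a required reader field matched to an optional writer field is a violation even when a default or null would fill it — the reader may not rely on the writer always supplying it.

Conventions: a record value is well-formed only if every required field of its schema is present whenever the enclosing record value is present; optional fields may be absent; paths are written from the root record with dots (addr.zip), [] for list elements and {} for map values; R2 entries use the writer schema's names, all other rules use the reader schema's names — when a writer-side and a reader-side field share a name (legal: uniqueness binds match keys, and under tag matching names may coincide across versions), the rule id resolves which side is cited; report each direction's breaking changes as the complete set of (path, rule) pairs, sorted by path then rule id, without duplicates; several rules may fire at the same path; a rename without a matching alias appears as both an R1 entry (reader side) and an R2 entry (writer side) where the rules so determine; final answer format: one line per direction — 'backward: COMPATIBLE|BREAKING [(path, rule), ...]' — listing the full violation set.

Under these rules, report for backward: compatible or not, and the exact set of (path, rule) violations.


the writer's type comes first in each Order pair
backward for Order (reader v2, writer v1):
  active: paired with writer active (bool -> bool; writer required)
  signature: paired with writer signature (bytes -> bytes; writer required)
  blob: no writer match
  checksum: no writer match
  owner (writer side), unknown to reader
  payload (writer side), unknown to reader
  avatar (writer side), unknown to reader
  version (writer side), unknown to reader
  => no violations; backward on Order: COMPATIBLE
remaining Order differences; none change what is asked:
  renamed field payload to blob in record Order -> triggers nothing under Order's printed rules — same verdict
  renamed field avatar to checksum in record Order (alias avatar declared on the renamed field) -> triggers nothing under Order's printed rules — same verdict
  removed field owner from record Order (its key "owner" joins the reserved list) -> triggers nothing under Order's printed rules — same verdict
  removed field version from record Order (its key "version" joins the reserved list) -> triggers nothing under Order's printed rules — same verdict

backward: COMPATIBLE []


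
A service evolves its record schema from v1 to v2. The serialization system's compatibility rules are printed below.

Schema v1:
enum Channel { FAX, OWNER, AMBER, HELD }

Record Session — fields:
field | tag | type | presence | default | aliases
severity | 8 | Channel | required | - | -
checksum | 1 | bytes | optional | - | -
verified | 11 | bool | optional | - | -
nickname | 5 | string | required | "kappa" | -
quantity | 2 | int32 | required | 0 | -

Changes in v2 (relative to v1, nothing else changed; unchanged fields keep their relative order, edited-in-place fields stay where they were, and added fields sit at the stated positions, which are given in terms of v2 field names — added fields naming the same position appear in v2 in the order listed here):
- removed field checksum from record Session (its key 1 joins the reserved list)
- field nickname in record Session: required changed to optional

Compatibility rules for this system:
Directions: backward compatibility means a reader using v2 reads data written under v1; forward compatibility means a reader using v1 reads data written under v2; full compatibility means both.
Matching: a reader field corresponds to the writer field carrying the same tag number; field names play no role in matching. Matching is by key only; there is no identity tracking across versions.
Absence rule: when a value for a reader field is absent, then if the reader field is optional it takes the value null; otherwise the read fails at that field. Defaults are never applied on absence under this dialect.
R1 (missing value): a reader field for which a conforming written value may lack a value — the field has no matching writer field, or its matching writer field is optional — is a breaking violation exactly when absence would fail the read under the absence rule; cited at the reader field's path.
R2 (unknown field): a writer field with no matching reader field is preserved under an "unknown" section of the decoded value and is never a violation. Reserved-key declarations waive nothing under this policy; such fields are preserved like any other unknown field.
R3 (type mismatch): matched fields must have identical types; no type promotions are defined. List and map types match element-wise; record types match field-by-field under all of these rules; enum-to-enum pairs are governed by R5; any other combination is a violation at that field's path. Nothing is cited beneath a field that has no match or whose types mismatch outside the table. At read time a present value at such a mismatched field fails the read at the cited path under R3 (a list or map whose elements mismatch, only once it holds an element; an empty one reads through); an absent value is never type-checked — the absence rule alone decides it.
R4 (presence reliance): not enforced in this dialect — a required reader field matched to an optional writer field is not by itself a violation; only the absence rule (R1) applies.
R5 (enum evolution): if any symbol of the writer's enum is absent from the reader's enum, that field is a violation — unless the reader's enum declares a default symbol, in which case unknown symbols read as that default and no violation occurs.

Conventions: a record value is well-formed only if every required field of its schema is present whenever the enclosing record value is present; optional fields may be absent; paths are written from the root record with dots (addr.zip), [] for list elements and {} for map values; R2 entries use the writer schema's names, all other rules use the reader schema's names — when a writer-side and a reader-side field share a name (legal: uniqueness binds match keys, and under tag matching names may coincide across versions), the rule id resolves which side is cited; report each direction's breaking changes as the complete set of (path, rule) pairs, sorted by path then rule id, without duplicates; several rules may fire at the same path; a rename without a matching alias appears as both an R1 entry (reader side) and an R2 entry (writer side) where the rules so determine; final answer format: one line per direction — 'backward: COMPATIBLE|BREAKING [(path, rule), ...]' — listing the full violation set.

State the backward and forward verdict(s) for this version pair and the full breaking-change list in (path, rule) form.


backward: COMPATIBLE []; forward: BREAKING [(nickname, R1)]

arrows below run writer -> reader for Session
backward analysis of Session with v2 as reader and v1 as writer:
  writer required, Channel -> Channel: reader severity maps from writer severity
  writer optional, bool -> bool: reader verified maps from writer verified
  writer required, string -> string: reader nickname maps from writer nickname
  writer required, int32 -> int32: reader quantity maps from writer quantity
  checksum (writer side), unknown to reader
  => no violations; backward on Session: COMPATIBLE
forward analysis of Session with v1 as reader and v2 as writer:
  writer required, Channel -> Channel: reader severity maps from writer severity
  checksum: no writer match
  writer optional, bool -> bool: reader verified maps from writer verified
  writer optional, string -> string: reader nickname maps from writer nickname
  writer required, int32 -> int32: reader quantity maps from writer quantity
  R1 fires at nickname
  forward on Session therefore BREAKING (1)
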